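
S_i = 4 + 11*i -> [4, 15, 26, 37, 48]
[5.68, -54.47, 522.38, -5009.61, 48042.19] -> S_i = 5.68*(-9.59)^i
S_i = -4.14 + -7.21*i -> [-4.14, -11.35, -18.56, -25.77, -32.98]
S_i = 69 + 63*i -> [69, 132, 195, 258, 321]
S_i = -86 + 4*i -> [-86, -82, -78, -74, -70]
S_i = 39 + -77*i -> [39, -38, -115, -192, -269]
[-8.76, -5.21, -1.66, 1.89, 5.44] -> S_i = -8.76 + 3.55*i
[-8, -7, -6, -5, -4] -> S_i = -8 + 1*i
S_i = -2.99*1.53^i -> [-2.99, -4.57, -7.0, -10.71, -16.38]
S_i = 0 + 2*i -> [0, 2, 4, 6, 8]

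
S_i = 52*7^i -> [52, 364, 2548, 17836, 124852]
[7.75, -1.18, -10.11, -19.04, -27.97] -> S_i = 7.75 + -8.93*i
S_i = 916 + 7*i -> [916, 923, 930, 937, 944]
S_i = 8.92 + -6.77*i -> [8.92, 2.15, -4.62, -11.39, -18.16]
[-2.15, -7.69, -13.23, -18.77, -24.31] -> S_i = -2.15 + -5.54*i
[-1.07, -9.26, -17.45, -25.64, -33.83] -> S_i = -1.07 + -8.19*i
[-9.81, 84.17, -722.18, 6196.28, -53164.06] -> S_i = -9.81*(-8.58)^i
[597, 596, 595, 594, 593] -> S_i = 597 + -1*i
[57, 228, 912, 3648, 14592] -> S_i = 57*4^i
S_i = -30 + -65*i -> [-30, -95, -160, -225, -290]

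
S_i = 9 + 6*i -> [9, 15, 21, 27, 33]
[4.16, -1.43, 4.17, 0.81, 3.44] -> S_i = Random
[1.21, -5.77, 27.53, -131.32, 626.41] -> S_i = 1.21*(-4.77)^i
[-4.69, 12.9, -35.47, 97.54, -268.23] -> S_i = -4.69*(-2.75)^i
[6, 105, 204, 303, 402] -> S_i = 6 + 99*i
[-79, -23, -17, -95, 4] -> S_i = Random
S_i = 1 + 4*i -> [1, 5, 9, 13, 17]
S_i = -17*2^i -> [-17, -34, -68, -136, -272]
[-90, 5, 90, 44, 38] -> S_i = Random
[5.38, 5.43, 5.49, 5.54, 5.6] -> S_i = 5.38*1.01^i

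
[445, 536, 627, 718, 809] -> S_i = 445 + 91*i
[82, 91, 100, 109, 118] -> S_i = 82 + 9*i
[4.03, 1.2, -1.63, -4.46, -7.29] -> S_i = 4.03 + -2.83*i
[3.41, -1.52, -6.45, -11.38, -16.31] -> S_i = 3.41 + -4.93*i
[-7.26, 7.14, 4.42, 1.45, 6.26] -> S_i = Random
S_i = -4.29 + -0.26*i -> [-4.29, -4.55, -4.81, -5.07, -5.33]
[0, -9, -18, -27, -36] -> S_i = 0 + -9*i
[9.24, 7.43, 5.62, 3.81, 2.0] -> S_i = 9.24 + -1.81*i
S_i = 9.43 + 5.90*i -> [9.43, 15.33, 21.23, 27.13, 33.03]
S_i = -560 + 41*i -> [-560, -519, -478, -437, -396]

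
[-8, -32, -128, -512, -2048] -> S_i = -8*4^i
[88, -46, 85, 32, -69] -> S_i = Random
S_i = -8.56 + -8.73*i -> [-8.56, -17.29, -26.02, -34.75, -43.48]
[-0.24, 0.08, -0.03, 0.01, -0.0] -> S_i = -0.24*(-0.33)^i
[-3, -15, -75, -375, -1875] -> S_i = -3*5^i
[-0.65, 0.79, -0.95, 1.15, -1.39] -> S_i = -0.65*(-1.21)^i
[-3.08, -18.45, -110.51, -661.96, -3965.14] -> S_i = -3.08*5.99^i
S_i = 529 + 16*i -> [529, 545, 561, 577, 593]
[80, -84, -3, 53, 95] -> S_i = Random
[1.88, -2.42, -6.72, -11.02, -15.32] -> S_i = 1.88 + -4.30*i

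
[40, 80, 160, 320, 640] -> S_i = 40*2^i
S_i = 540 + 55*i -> [540, 595, 650, 705, 760]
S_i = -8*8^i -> [-8, -64, -512, -4096, -32768]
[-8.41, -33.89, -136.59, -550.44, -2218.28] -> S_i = -8.41*4.03^i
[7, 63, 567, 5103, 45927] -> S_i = 7*9^i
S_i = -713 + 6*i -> [-713, -707, -701, -695, -689]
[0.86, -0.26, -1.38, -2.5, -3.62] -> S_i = 0.86 + -1.12*i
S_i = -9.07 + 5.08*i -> [-9.07, -3.99, 1.09, 6.17, 11.25]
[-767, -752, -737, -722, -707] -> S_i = -767 + 15*i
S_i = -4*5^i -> [-4, -20, -100, -500, -2500]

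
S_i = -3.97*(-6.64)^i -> [-3.97, 26.36, -175.04, 1162.24, -7717.25]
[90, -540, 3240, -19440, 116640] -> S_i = 90*-6^i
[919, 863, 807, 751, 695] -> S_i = 919 + -56*i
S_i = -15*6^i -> [-15, -90, -540, -3240, -19440]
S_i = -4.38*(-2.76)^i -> [-4.38, 12.09, -33.37, 92.09, -254.16]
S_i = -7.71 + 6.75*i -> [-7.71, -0.96, 5.79, 12.54, 19.29]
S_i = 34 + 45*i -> [34, 79, 124, 169, 214]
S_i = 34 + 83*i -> [34, 117, 200, 283, 366]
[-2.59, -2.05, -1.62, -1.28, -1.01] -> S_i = -2.59*0.79^i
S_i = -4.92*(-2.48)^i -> [-4.92, 12.2, -30.26, 75.04, -186.11]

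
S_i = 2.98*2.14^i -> [2.98, 6.38, 13.65, 29.21, 62.5]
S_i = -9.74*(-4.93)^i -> [-9.74, 48.02, -236.73, 1167.08, -5753.69]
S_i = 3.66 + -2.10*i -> [3.66, 1.56, -0.54, -2.64, -4.74]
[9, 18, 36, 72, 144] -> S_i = 9*2^i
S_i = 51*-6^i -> [51, -306, 1836, -11016, 66096]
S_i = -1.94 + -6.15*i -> [-1.94, -8.09, -14.24, -20.39, -26.54]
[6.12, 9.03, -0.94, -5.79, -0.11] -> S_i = Random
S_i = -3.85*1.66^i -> [-3.85, -6.39, -10.61, -17.61, -29.23]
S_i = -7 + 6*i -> [-7, -1, 5, 11, 17]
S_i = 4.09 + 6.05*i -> [4.09, 10.14, 16.19, 22.24, 28.29]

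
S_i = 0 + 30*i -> [0, 30, 60, 90, 120]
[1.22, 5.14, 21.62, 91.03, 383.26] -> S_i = 1.22*4.21^i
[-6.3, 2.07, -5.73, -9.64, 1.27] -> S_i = Random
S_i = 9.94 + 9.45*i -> [9.94, 19.39, 28.84, 38.29, 47.74]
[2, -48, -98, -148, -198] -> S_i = 2 + -50*i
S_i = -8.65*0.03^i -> [-8.65, -0.26, -0.01, -0.0, -0.0]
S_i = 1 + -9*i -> [1, -8, -17, -26, -35]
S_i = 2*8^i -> [2, 16, 128, 1024, 8192]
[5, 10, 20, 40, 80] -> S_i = 5*2^i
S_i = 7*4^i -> [7, 28, 112, 448, 1792]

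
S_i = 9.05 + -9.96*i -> [9.05, -0.91, -10.87, -20.83, -30.79]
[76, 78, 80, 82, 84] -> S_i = 76 + 2*i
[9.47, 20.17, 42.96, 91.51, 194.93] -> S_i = 9.47*2.13^i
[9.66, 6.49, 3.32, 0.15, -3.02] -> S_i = 9.66 + -3.17*i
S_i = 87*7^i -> [87, 609, 4263, 29841, 208887]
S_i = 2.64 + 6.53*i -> [2.64, 9.17, 15.7, 22.23, 28.76]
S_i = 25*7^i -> [25, 175, 1225, 8575, 60025]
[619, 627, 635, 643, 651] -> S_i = 619 + 8*i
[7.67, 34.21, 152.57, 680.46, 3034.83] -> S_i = 7.67*4.46^i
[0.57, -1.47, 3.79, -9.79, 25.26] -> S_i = 0.57*(-2.58)^i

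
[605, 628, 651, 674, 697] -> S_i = 605 + 23*i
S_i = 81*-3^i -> [81, -243, 729, -2187, 6561]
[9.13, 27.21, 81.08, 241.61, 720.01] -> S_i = 9.13*2.98^i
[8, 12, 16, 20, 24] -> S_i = 8 + 4*i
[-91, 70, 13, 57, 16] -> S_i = Random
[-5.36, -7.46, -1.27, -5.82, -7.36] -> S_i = Random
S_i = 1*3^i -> [1, 3, 9, 27, 81]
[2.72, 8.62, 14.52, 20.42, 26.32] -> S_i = 2.72 + 5.90*i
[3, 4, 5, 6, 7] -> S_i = 3 + 1*i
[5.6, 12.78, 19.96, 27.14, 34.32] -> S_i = 5.60 + 7.18*i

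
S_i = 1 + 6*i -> [1, 7, 13, 19, 25]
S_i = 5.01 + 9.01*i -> [5.01, 14.02, 23.03, 32.04, 41.05]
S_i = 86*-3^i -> [86, -258, 774, -2322, 6966]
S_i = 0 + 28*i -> [0, 28, 56, 84, 112]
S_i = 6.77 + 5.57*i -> [6.77, 12.34, 17.91, 23.48, 29.05]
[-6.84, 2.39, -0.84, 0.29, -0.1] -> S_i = -6.84*(-0.35)^i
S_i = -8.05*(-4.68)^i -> [-8.05, 37.67, -176.31, 825.15, -3861.71]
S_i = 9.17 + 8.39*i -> [9.17, 17.56, 25.95, 34.34, 42.73]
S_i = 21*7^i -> [21, 147, 1029, 7203, 50421]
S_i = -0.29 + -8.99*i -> [-0.29, -9.28, -18.27, -27.26, -36.25]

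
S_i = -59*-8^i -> [-59, 472, -3776, 30208, -241664]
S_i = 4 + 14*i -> [4, 18, 32, 46, 60]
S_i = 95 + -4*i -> [95, 91, 87, 83, 79]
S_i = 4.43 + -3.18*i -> [4.43, 1.25, -1.93, -5.11, -8.29]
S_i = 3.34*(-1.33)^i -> [3.34, -4.44, 5.91, -7.86, 10.45]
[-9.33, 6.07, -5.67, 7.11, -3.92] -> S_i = Random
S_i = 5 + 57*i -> [5, 62, 119, 176, 233]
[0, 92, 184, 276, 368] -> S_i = 0 + 92*i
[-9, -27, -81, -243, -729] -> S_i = -9*3^i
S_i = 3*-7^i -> [3, -21, 147, -1029, 7203]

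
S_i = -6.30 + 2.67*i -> [-6.3, -3.63, -0.96, 1.71, 4.38]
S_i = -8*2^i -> [-8, -16, -32, -64, -128]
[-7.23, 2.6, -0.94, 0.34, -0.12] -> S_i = -7.23*(-0.36)^i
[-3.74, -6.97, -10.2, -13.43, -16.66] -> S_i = -3.74 + -3.23*i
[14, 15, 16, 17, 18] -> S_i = 14 + 1*i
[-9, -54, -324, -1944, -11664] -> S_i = -9*6^i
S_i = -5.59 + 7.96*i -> [-5.59, 2.37, 10.33, 18.29, 26.25]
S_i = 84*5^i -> [84, 420, 2100, 10500, 52500]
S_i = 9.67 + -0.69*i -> [9.67, 8.98, 8.29, 7.6, 6.91]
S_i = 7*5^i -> [7, 35, 175, 875, 4375]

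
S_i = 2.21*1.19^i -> [2.21, 2.63, 3.13, 3.72, 4.43]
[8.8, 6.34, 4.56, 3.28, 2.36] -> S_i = 8.80*0.72^i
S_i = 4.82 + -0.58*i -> [4.82, 4.24, 3.66, 3.08, 2.5]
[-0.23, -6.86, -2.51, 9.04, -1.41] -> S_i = Random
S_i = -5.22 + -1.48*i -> [-5.22, -6.7, -8.18, -9.66, -11.14]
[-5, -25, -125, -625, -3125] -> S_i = -5*5^i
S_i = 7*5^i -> [7, 35, 175, 875, 4375]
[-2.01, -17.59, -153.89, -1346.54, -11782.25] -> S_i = -2.01*8.75^i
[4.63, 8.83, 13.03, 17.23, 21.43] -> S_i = 4.63 + 4.20*i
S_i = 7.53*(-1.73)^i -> [7.53, -13.03, 22.54, -38.99, 67.45]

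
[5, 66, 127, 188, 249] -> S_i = 5 + 61*i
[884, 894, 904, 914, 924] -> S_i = 884 + 10*i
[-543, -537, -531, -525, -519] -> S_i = -543 + 6*i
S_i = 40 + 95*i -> [40, 135, 230, 325, 420]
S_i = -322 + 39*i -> [-322, -283, -244, -205, -166]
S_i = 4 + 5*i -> [4, 9, 14, 19, 24]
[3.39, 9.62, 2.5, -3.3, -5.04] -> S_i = Random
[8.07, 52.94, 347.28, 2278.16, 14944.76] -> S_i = 8.07*6.56^i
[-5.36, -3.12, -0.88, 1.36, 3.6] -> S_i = -5.36 + 2.24*i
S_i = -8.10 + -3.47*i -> [-8.1, -11.57, -15.04, -18.51, -21.98]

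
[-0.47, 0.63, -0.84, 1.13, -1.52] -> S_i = -0.47*(-1.34)^i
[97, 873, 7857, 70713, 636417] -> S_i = 97*9^i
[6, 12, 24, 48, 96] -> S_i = 6*2^i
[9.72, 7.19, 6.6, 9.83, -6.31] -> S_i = Random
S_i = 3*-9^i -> [3, -27, 243, -2187, 19683]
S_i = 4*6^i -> [4, 24, 144, 864, 5184]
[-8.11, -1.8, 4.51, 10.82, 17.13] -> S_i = -8.11 + 6.31*i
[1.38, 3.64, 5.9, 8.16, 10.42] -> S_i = 1.38 + 2.26*i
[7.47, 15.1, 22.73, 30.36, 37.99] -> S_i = 7.47 + 7.63*i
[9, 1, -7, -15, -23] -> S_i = 9 + -8*i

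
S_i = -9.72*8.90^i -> [-9.72, -86.51, -769.92, -6852.3, -60985.46]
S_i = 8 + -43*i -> [8, -35, -78, -121, -164]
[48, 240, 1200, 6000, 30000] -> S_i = 48*5^i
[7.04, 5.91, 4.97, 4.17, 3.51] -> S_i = 7.04*0.84^i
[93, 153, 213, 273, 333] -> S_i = 93 + 60*i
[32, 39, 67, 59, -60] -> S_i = Random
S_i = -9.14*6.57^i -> [-9.14, -60.05, -394.53, -2592.04, -17029.73]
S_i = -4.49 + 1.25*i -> [-4.49, -3.24, -1.99, -0.74, 0.51]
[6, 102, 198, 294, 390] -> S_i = 6 + 96*i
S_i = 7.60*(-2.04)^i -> [7.6, -15.5, 31.63, -64.52, 131.62]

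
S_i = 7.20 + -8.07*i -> [7.2, -0.87, -8.94, -17.01, -25.08]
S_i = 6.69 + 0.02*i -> [6.69, 6.71, 6.73, 6.75, 6.77]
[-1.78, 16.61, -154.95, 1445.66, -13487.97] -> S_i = -1.78*(-9.33)^i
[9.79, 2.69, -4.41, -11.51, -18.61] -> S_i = 9.79 + -7.10*i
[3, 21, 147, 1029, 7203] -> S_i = 3*7^i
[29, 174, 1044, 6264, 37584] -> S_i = 29*6^i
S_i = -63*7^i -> [-63, -441, -3087, -21609, -151263]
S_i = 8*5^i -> [8, 40, 200, 1000, 5000]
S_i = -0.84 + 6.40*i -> [-0.84, 5.56, 11.96, 18.36, 24.76]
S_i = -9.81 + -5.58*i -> [-9.81, -15.39, -20.97, -26.55, -32.13]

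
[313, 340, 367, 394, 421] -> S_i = 313 + 27*i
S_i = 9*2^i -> [9, 18, 36, 72, 144]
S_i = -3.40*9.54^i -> [-3.4, -32.44, -309.44, -2952.05, -28162.58]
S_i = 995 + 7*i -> [995, 1002, 1009, 1016, 1023]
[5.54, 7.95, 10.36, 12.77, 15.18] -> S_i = 5.54 + 2.41*i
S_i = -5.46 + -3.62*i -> [-5.46, -9.08, -12.7, -16.32, -19.94]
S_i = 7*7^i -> [7, 49, 343, 2401, 16807]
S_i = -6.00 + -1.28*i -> [-6.0, -7.28, -8.56, -9.84, -11.12]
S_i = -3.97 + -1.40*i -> [-3.97, -5.37, -6.77, -8.17, -9.57]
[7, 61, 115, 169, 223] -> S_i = 7 + 54*i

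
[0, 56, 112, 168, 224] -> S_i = 0 + 56*i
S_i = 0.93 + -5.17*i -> [0.93, -4.24, -9.41, -14.58, -19.75]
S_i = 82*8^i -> [82, 656, 5248, 41984, 335872]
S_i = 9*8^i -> [9, 72, 576, 4608, 36864]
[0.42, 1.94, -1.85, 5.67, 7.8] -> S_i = Random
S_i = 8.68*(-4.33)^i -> [8.68, -37.58, 162.74, -704.67, 3051.2]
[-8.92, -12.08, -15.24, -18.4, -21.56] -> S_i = -8.92 + -3.16*i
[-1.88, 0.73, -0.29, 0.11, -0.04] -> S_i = -1.88*(-0.39)^i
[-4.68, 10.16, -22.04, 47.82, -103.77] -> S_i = -4.68*(-2.17)^i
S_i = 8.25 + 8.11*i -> [8.25, 16.36, 24.47, 32.58, 40.69]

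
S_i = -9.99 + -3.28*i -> [-9.99, -13.27, -16.55, -19.83, -23.11]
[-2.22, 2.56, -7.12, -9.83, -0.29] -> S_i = Random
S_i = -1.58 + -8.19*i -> [-1.58, -9.77, -17.96, -26.15, -34.34]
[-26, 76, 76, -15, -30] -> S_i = Random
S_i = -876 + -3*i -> [-876, -879, -882, -885, -888]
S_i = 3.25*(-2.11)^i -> [3.25, -6.86, 14.47, -30.53, 64.42]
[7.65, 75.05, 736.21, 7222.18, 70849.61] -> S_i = 7.65*9.81^i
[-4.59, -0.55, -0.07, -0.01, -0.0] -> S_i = -4.59*0.12^i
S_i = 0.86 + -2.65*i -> [0.86, -1.79, -4.44, -7.09, -9.74]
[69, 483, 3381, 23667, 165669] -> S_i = 69*7^i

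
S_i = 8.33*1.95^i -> [8.33, 16.24, 31.67, 61.77, 120.44]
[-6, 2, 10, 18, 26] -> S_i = -6 + 8*i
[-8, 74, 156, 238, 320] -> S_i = -8 + 82*i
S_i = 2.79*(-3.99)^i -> [2.79, -11.13, 44.42, -177.22, 707.12]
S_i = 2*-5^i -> [2, -10, 50, -250, 1250]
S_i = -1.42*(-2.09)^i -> [-1.42, 2.97, -6.2, 12.96, -27.09]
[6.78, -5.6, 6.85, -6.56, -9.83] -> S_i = Random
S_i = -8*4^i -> [-8, -32, -128, -512, -2048]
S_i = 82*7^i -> [82, 574, 4018, 28126, 196882]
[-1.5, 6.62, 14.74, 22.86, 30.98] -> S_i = -1.50 + 8.12*i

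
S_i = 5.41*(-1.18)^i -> [5.41, -6.38, 7.53, -8.89, 10.49]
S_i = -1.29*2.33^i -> [-1.29, -3.01, -7.0, -16.32, -38.02]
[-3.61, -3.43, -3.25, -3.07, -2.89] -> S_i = -3.61 + 0.18*i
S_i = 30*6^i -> [30, 180, 1080, 6480, 38880]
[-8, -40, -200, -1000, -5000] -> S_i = -8*5^i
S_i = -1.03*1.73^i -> [-1.03, -1.78, -3.08, -5.33, -9.23]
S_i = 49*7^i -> [49, 343, 2401, 16807, 117649]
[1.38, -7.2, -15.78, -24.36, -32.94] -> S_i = 1.38 + -8.58*i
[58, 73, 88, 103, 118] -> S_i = 58 + 15*i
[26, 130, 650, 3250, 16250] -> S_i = 26*5^i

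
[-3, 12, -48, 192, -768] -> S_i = -3*-4^i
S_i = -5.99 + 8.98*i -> [-5.99, 2.99, 11.97, 20.95, 29.93]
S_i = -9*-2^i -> [-9, 18, -36, 72, -144]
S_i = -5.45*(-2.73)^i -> [-5.45, 14.88, -40.62, 110.89, -302.72]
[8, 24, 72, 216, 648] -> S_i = 8*3^i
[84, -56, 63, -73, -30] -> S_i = Random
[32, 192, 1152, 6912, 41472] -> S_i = 32*6^i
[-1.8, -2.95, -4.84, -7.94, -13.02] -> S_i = -1.80*1.64^i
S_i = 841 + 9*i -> [841, 850, 859, 868, 877]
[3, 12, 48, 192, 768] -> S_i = 3*4^i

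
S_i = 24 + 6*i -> [24, 30, 36, 42, 48]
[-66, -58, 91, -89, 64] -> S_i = Random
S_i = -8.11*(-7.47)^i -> [-8.11, 60.58, -452.55, 3380.51, -25252.43]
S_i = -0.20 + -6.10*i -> [-0.2, -6.3, -12.4, -18.5, -24.6]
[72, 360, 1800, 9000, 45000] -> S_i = 72*5^i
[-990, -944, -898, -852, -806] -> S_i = -990 + 46*i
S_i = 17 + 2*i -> [17, 19, 21, 23, 25]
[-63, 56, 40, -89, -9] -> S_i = Random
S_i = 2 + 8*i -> [2, 10, 18, 26, 34]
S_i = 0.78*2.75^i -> [0.78, 2.14, 5.9, 16.22, 44.61]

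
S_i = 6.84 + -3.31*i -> [6.84, 3.53, 0.22, -3.09, -6.4]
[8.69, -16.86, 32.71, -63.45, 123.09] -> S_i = 8.69*(-1.94)^i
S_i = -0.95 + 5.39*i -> [-0.95, 4.44, 9.83, 15.22, 20.61]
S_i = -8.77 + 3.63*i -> [-8.77, -5.14, -1.51, 2.12, 5.75]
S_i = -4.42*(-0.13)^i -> [-4.42, 0.57, -0.07, 0.01, -0.0]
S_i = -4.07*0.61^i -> [-4.07, -2.48, -1.51, -0.92, -0.56]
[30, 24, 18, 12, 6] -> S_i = 30 + -6*i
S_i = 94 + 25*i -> [94, 119, 144, 169, 194]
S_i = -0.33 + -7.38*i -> [-0.33, -7.71, -15.09, -22.47, -29.85]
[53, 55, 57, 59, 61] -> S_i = 53 + 2*i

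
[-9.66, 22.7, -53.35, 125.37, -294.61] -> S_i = -9.66*(-2.35)^i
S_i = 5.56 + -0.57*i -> [5.56, 4.99, 4.42, 3.85, 3.28]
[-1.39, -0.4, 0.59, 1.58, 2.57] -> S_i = -1.39 + 0.99*i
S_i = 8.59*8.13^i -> [8.59, 69.84, 567.77, 4615.99, 37527.99]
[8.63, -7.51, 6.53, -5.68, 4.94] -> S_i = 8.63*(-0.87)^i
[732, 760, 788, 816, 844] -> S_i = 732 + 28*i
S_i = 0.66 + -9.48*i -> [0.66, -8.82, -18.3, -27.78, -37.26]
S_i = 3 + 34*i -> [3, 37, 71, 105, 139]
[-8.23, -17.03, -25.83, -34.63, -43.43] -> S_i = -8.23 + -8.80*i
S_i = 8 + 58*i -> [8, 66, 124, 182, 240]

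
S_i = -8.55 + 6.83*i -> [-8.55, -1.72, 5.11, 11.94, 18.77]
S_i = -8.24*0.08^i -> [-8.24, -0.66, -0.05, -0.0, -0.0]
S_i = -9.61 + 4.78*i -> [-9.61, -4.83, -0.05, 4.73, 9.51]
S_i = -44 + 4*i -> [-44, -40, -36, -32, -28]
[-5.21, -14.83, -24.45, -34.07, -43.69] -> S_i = -5.21 + -9.62*i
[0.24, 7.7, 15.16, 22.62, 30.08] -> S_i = 0.24 + 7.46*i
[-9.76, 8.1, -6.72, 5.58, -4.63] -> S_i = -9.76*(-0.83)^i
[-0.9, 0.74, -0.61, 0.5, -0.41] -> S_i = -0.90*(-0.82)^i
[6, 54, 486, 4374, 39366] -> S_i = 6*9^i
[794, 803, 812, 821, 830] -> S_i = 794 + 9*i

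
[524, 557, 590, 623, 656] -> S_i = 524 + 33*i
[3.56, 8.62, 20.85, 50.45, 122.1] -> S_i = 3.56*2.42^i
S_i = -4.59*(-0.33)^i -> [-4.59, 1.51, -0.5, 0.16, -0.05]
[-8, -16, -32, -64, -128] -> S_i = -8*2^i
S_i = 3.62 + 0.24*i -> [3.62, 3.86, 4.1, 4.34, 4.58]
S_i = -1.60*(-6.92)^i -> [-1.6, 11.07, -76.62, 530.2, -3668.97]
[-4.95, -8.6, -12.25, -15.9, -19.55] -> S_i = -4.95 + -3.65*i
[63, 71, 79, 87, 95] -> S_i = 63 + 8*i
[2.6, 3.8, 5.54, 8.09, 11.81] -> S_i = 2.60*1.46^i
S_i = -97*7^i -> [-97, -679, -4753, -33271, -232897]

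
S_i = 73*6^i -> [73, 438, 2628, 15768, 94608]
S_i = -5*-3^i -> [-5, 15, -45, 135, -405]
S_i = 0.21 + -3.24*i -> [0.21, -3.03, -6.27, -9.51, -12.75]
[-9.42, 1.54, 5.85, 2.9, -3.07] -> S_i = Random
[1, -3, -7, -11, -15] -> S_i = 1 + -4*i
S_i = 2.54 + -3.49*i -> [2.54, -0.95, -4.44, -7.93, -11.42]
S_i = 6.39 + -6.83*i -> [6.39, -0.44, -7.27, -14.1, -20.93]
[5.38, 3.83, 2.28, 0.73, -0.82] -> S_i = 5.38 + -1.55*i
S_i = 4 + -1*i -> [4, 3, 2, 1, 0]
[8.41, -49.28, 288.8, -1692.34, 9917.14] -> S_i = 8.41*(-5.86)^i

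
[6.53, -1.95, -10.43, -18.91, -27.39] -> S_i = 6.53 + -8.48*i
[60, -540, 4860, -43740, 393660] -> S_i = 60*-9^i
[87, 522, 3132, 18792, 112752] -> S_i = 87*6^i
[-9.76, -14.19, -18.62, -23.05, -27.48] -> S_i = -9.76 + -4.43*i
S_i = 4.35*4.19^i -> [4.35, 18.23, 76.37, 319.99, 1340.74]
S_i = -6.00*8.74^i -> [-6.0, -52.44, -458.33, -4005.77, -35010.39]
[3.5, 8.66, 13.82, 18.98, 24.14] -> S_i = 3.50 + 5.16*i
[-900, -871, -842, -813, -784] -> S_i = -900 + 29*i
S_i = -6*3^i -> [-6, -18, -54, -162, -486]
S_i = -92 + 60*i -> [-92, -32, 28, 88, 148]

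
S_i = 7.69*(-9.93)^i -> [7.69, -76.36, 758.27, -7529.64, 74769.3]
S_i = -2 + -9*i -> [-2, -11, -20, -29, -38]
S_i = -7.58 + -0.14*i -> [-7.58, -7.72, -7.86, -8.0, -8.14]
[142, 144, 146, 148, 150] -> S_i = 142 + 2*i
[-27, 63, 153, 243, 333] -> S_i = -27 + 90*i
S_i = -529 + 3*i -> [-529, -526, -523, -520, -517]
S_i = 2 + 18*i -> [2, 20, 38, 56, 74]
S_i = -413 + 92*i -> [-413, -321, -229, -137, -45]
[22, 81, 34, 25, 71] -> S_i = Random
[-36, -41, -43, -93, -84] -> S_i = Random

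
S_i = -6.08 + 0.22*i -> [-6.08, -5.86, -5.64, -5.42, -5.2]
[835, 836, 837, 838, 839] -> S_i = 835 + 1*i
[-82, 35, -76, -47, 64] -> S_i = Random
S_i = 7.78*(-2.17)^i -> [7.78, -16.88, 36.64, -79.5, 172.51]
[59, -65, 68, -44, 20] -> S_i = Random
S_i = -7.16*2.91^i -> [-7.16, -20.84, -60.63, -176.44, -513.43]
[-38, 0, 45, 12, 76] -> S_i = Random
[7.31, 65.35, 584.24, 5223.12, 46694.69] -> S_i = 7.31*8.94^i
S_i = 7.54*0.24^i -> [7.54, 1.81, 0.43, 0.1, 0.03]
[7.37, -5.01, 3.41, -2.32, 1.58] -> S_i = 7.37*(-0.68)^i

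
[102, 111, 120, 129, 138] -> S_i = 102 + 9*i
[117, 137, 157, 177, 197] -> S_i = 117 + 20*i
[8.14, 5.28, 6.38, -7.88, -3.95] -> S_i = Random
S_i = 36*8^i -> [36, 288, 2304, 18432, 147456]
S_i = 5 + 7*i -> [5, 12, 19, 26, 33]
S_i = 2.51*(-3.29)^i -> [2.51, -8.26, 27.17, -89.38, 294.07]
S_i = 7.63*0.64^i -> [7.63, 4.88, 3.13, 2.0, 1.28]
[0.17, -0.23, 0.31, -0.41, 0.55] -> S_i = 0.17*(-1.34)^i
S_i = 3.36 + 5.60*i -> [3.36, 8.96, 14.56, 20.16, 25.76]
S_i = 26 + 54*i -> [26, 80, 134, 188, 242]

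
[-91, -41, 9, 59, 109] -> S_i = -91 + 50*i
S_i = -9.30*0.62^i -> [-9.3, -5.77, -3.57, -2.22, -1.37]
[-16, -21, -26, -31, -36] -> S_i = -16 + -5*i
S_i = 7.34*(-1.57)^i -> [7.34, -11.52, 18.09, -28.41, 44.6]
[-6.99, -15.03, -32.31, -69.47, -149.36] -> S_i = -6.99*2.15^i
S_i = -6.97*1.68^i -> [-6.97, -11.71, -19.67, -33.05, -55.52]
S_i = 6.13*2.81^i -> [6.13, 17.23, 48.4, 136.01, 382.2]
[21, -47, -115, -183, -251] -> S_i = 21 + -68*i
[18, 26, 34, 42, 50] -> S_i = 18 + 8*i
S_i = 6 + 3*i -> [6, 9, 12, 15, 18]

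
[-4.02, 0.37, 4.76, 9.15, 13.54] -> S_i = -4.02 + 4.39*i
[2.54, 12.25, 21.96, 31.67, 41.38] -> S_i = 2.54 + 9.71*i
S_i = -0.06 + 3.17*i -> [-0.06, 3.11, 6.28, 9.45, 12.62]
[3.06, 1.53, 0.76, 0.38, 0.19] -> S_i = 3.06*0.50^i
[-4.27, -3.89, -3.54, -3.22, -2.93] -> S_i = -4.27*0.91^i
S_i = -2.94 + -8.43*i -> [-2.94, -11.37, -19.8, -28.23, -36.66]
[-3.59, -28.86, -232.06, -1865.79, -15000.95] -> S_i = -3.59*8.04^i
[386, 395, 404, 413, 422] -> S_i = 386 + 9*i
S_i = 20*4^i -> [20, 80, 320, 1280, 5120]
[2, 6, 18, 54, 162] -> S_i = 2*3^i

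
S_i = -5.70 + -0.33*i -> [-5.7, -6.03, -6.36, -6.69, -7.02]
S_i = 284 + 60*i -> [284, 344, 404, 464, 524]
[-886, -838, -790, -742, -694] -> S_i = -886 + 48*i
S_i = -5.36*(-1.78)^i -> [-5.36, 9.54, -16.98, 30.23, -53.81]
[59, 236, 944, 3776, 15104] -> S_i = 59*4^i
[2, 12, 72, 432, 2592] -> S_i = 2*6^i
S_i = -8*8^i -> [-8, -64, -512, -4096, -32768]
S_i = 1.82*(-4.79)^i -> [1.82, -8.72, 41.76, -200.02, 958.11]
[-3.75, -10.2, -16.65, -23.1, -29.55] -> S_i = -3.75 + -6.45*i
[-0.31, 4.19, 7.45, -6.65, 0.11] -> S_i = Random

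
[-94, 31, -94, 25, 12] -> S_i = Random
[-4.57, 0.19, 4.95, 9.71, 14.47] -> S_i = -4.57 + 4.76*i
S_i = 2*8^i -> [2, 16, 128, 1024, 8192]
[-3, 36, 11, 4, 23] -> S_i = Random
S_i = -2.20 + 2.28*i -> [-2.2, 0.08, 2.36, 4.64, 6.92]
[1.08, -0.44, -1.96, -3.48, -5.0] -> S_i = 1.08 + -1.52*i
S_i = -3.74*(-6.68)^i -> [-3.74, 24.98, -166.89, 1114.81, -7446.93]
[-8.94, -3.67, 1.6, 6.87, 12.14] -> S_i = -8.94 + 5.27*i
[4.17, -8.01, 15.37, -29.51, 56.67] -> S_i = 4.17*(-1.92)^i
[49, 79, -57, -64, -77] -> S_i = Random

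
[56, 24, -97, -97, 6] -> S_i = Random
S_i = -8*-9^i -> [-8, 72, -648, 5832, -52488]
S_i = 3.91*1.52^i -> [3.91, 5.94, 9.03, 13.73, 20.87]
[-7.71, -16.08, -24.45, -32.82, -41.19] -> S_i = -7.71 + -8.37*i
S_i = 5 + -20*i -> [5, -15, -35, -55, -75]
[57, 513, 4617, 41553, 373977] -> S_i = 57*9^i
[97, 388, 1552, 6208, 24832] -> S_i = 97*4^i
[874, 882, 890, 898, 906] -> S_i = 874 + 8*i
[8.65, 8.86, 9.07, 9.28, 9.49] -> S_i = 8.65 + 0.21*i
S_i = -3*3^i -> [-3, -9, -27, -81, -243]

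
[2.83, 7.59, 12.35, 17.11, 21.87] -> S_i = 2.83 + 4.76*i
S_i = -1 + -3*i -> [-1, -4, -7, -10, -13]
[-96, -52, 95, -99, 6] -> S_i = Random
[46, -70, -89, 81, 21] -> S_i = Random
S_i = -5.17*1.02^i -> [-5.17, -5.27, -5.38, -5.49, -5.6]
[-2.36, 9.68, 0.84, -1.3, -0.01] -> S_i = Random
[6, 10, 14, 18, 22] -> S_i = 6 + 4*i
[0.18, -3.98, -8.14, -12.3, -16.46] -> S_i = 0.18 + -4.16*i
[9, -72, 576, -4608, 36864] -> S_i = 9*-8^i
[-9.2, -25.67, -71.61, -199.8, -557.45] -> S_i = -9.20*2.79^i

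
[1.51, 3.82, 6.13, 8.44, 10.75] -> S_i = 1.51 + 2.31*i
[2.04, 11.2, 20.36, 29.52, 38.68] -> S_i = 2.04 + 9.16*i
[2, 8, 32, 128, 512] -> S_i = 2*4^i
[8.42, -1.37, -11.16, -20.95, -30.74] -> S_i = 8.42 + -9.79*i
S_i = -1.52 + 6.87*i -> [-1.52, 5.35, 12.22, 19.09, 25.96]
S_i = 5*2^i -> [5, 10, 20, 40, 80]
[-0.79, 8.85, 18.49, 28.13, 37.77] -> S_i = -0.79 + 9.64*i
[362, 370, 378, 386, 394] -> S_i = 362 + 8*i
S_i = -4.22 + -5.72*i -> [-4.22, -9.94, -15.66, -21.38, -27.1]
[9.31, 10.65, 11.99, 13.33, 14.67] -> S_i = 9.31 + 1.34*i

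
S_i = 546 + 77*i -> [546, 623, 700, 777, 854]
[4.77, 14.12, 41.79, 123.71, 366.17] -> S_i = 4.77*2.96^i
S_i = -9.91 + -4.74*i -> [-9.91, -14.65, -19.39, -24.13, -28.87]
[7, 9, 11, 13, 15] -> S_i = 7 + 2*i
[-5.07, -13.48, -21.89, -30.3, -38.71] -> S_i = -5.07 + -8.41*i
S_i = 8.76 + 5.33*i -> [8.76, 14.09, 19.42, 24.75, 30.08]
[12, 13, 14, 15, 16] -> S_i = 12 + 1*i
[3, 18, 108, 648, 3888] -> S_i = 3*6^i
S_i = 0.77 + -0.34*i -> [0.77, 0.43, 0.09, -0.25, -0.59]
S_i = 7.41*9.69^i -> [7.41, 71.8, 695.77, 6742.01, 65330.1]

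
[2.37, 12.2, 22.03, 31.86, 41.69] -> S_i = 2.37 + 9.83*i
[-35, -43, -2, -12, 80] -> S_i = Random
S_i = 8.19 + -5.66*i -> [8.19, 2.53, -3.13, -8.79, -14.45]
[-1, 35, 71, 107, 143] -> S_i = -1 + 36*i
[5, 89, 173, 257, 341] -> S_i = 5 + 84*i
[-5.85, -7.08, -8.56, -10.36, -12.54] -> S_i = -5.85*1.21^i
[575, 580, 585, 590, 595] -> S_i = 575 + 5*i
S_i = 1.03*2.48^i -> [1.03, 2.55, 6.33, 15.71, 38.96]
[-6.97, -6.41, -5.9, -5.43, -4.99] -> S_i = -6.97*0.92^i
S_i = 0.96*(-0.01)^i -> [0.96, -0.01, 0.0, -0.0, 0.0]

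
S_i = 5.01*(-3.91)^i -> [5.01, -19.59, 76.59, -299.48, 1170.97]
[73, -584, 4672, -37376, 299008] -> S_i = 73*-8^i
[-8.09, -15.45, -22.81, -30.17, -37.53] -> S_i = -8.09 + -7.36*i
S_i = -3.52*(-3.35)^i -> [-3.52, 11.79, -39.5, 132.34, -443.32]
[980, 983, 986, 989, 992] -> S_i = 980 + 3*i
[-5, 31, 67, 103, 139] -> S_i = -5 + 36*i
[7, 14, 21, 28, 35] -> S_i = 7 + 7*i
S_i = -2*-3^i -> [-2, 6, -18, 54, -162]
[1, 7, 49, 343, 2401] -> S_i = 1*7^i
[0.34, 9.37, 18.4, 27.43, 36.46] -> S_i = 0.34 + 9.03*i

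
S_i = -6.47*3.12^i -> [-6.47, -20.19, -62.98, -196.5, -613.09]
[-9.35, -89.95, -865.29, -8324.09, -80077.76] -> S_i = -9.35*9.62^i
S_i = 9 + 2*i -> [9, 11, 13, 15, 17]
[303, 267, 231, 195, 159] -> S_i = 303 + -36*i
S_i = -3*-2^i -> [-3, 6, -12, 24, -48]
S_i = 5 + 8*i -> [5, 13, 21, 29, 37]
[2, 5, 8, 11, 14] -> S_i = 2 + 3*i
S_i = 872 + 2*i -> [872, 874, 876, 878, 880]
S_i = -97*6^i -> [-97, -582, -3492, -20952, -125712]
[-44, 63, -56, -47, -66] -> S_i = Random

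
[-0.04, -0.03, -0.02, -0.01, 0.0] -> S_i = -0.04 + 0.01*i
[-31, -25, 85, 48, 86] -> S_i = Random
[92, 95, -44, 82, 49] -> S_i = Random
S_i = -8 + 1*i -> [-8, -7, -6, -5, -4]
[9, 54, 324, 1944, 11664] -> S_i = 9*6^i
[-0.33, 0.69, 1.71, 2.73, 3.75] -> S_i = -0.33 + 1.02*i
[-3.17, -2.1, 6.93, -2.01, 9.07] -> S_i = Random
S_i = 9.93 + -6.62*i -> [9.93, 3.31, -3.31, -9.93, -16.55]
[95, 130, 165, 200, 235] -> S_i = 95 + 35*i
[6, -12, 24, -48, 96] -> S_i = 6*-2^i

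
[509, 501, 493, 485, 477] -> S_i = 509 + -8*i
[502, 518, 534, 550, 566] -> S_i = 502 + 16*i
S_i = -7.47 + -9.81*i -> [-7.47, -17.28, -27.09, -36.9, -46.71]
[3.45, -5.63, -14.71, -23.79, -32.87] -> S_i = 3.45 + -9.08*i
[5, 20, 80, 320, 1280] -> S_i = 5*4^i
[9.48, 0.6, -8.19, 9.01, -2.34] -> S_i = Random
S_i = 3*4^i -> [3, 12, 48, 192, 768]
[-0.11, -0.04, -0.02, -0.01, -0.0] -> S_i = -0.11*0.39^i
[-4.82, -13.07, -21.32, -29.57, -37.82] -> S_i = -4.82 + -8.25*i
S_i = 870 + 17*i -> [870, 887, 904, 921, 938]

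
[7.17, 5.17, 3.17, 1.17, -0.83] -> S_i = 7.17 + -2.00*i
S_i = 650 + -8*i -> [650, 642, 634, 626, 618]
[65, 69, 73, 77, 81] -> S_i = 65 + 4*i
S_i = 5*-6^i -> [5, -30, 180, -1080, 6480]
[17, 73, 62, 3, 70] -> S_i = Random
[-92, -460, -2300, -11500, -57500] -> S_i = -92*5^i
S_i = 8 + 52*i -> [8, 60, 112, 164, 216]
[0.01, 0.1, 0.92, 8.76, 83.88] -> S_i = 0.01*9.57^i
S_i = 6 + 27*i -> [6, 33, 60, 87, 114]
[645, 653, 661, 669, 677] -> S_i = 645 + 8*i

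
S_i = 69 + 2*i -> [69, 71, 73, 75, 77]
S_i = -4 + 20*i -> [-4, 16, 36, 56, 76]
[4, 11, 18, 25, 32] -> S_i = 4 + 7*i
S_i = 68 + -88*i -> [68, -20, -108, -196, -284]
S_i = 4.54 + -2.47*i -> [4.54, 2.07, -0.4, -2.87, -5.34]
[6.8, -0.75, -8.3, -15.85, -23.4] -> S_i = 6.80 + -7.55*i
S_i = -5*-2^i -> [-5, 10, -20, 40, -80]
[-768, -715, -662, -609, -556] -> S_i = -768 + 53*i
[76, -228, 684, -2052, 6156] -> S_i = 76*-3^i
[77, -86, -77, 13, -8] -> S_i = Random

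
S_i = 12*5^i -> [12, 60, 300, 1500, 7500]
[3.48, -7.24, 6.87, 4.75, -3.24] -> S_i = Random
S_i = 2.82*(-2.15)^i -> [2.82, -6.06, 13.04, -28.03, 60.26]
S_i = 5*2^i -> [5, 10, 20, 40, 80]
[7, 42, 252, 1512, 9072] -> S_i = 7*6^i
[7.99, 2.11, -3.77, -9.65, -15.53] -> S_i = 7.99 + -5.88*i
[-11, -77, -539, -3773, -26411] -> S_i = -11*7^i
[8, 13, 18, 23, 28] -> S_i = 8 + 5*i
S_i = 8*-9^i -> [8, -72, 648, -5832, 52488]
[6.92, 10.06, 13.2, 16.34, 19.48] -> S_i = 6.92 + 3.14*i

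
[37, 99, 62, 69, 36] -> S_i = Random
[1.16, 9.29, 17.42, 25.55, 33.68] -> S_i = 1.16 + 8.13*i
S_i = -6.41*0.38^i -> [-6.41, -2.44, -0.93, -0.35, -0.13]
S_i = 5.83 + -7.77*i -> [5.83, -1.94, -9.71, -17.48, -25.25]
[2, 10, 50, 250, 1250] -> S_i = 2*5^i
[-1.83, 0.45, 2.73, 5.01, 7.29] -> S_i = -1.83 + 2.28*i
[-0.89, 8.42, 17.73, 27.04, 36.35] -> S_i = -0.89 + 9.31*i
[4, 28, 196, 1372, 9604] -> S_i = 4*7^i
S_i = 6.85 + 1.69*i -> [6.85, 8.54, 10.23, 11.92, 13.61]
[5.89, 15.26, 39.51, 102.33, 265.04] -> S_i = 5.89*2.59^i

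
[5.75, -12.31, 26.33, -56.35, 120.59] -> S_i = 5.75*(-2.14)^i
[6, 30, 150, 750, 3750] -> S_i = 6*5^i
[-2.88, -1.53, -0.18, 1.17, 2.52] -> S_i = -2.88 + 1.35*i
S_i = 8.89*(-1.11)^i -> [8.89, -9.87, 10.95, -12.16, 13.5]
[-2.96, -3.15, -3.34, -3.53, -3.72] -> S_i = -2.96 + -0.19*i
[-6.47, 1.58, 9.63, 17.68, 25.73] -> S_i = -6.47 + 8.05*i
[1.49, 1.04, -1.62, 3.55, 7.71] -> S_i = Random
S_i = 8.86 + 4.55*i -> [8.86, 13.41, 17.96, 22.51, 27.06]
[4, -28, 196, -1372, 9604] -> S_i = 4*-7^i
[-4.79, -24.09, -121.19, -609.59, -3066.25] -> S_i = -4.79*5.03^i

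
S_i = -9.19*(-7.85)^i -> [-9.19, 72.14, -566.31, 4445.54, -34897.49]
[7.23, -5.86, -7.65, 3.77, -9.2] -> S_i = Random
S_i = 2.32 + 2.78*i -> [2.32, 5.1, 7.88, 10.66, 13.44]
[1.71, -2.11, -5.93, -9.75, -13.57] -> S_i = 1.71 + -3.82*i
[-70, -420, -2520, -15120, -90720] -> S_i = -70*6^i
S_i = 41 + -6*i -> [41, 35, 29, 23, 17]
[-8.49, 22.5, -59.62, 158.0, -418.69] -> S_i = -8.49*(-2.65)^i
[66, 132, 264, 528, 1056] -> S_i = 66*2^i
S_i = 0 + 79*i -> [0, 79, 158, 237, 316]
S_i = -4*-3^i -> [-4, 12, -36, 108, -324]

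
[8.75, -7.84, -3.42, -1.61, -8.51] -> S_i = Random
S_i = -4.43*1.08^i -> [-4.43, -4.78, -5.17, -5.58, -6.03]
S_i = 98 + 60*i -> [98, 158, 218, 278, 338]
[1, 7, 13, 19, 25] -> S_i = 1 + 6*i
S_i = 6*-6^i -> [6, -36, 216, -1296, 7776]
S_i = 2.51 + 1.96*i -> [2.51, 4.47, 6.43, 8.39, 10.35]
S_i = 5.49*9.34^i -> [5.49, 51.28, 478.92, 4473.14, 41779.17]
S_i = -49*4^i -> [-49, -196, -784, -3136, -12544]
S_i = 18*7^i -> [18, 126, 882, 6174, 43218]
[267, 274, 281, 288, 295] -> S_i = 267 + 7*i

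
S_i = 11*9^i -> [11, 99, 891, 8019, 72171]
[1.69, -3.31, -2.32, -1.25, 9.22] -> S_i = Random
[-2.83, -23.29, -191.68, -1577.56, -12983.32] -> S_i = -2.83*8.23^i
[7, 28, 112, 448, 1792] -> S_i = 7*4^i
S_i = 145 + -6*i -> [145, 139, 133, 127, 121]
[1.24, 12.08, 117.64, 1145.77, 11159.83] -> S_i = 1.24*9.74^i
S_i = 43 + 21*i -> [43, 64, 85, 106, 127]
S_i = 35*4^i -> [35, 140, 560, 2240, 8960]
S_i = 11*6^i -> [11, 66, 396, 2376, 14256]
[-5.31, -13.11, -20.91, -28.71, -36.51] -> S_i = -5.31 + -7.80*i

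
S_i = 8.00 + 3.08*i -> [8.0, 11.08, 14.16, 17.24, 20.32]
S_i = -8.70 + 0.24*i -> [-8.7, -8.46, -8.22, -7.98, -7.74]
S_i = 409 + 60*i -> [409, 469, 529, 589, 649]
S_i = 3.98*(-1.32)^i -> [3.98, -5.25, 6.93, -9.15, 12.08]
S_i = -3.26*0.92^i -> [-3.26, -3.0, -2.76, -2.54, -2.34]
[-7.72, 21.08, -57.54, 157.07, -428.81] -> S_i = -7.72*(-2.73)^i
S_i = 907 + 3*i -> [907, 910, 913, 916, 919]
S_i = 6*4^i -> [6, 24, 96, 384, 1536]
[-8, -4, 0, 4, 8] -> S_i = -8 + 4*i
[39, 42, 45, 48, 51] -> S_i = 39 + 3*i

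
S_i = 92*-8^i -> [92, -736, 5888, -47104, 376832]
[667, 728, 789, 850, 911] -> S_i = 667 + 61*i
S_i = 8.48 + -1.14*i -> [8.48, 7.34, 6.2, 5.06, 3.92]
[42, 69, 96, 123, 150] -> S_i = 42 + 27*i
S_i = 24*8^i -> [24, 192, 1536, 12288, 98304]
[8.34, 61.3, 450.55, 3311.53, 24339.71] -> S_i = 8.34*7.35^i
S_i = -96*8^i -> [-96, -768, -6144, -49152, -393216]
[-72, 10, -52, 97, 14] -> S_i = Random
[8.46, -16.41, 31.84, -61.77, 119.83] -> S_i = 8.46*(-1.94)^i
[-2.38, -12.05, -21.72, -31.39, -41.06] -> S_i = -2.38 + -9.67*i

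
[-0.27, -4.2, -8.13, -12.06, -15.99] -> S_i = -0.27 + -3.93*i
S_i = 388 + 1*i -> [388, 389, 390, 391, 392]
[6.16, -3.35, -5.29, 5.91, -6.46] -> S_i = Random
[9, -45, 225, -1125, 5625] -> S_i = 9*-5^i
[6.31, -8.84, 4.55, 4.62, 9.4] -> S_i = Random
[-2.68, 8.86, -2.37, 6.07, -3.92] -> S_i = Random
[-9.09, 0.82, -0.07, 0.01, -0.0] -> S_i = -9.09*(-0.09)^i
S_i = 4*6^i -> [4, 24, 144, 864, 5184]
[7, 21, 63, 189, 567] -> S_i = 7*3^i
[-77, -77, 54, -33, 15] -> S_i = Random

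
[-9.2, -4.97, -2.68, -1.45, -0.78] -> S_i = -9.20*0.54^i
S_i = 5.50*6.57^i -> [5.5, 36.14, 237.41, 1559.76, 10247.65]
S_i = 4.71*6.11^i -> [4.71, 28.78, 175.83, 1074.35, 6564.26]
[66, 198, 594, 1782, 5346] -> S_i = 66*3^i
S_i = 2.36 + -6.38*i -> [2.36, -4.02, -10.4, -16.78, -23.16]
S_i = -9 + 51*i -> [-9, 42, 93, 144, 195]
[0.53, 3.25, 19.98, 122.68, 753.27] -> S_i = 0.53*6.14^i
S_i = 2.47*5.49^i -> [2.47, 13.56, 74.45, 408.71, 2243.81]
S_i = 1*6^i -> [1, 6, 36, 216, 1296]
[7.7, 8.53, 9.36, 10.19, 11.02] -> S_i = 7.70 + 0.83*i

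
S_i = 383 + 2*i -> [383, 385, 387, 389, 391]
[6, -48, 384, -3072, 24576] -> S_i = 6*-8^i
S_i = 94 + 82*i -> [94, 176, 258, 340, 422]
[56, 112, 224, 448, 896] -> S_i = 56*2^i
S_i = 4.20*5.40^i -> [4.2, 22.68, 122.47, 661.35, 3571.28]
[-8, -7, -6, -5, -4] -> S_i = -8 + 1*i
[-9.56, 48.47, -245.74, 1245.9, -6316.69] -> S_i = -9.56*(-5.07)^i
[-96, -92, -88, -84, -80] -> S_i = -96 + 4*i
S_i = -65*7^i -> [-65, -455, -3185, -22295, -156065]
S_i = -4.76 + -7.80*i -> [-4.76, -12.56, -20.36, -28.16, -35.96]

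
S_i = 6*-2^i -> [6, -12, 24, -48, 96]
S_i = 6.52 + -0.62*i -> [6.52, 5.9, 5.28, 4.66, 4.04]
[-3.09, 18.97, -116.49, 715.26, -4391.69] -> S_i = -3.09*(-6.14)^i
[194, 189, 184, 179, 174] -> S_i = 194 + -5*i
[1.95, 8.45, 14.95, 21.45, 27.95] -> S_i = 1.95 + 6.50*i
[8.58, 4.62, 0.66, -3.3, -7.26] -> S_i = 8.58 + -3.96*i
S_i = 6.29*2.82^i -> [6.29, 17.74, 50.02, 141.06, 397.78]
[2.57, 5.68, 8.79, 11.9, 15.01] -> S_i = 2.57 + 3.11*i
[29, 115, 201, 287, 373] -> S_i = 29 + 86*i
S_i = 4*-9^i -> [4, -36, 324, -2916, 26244]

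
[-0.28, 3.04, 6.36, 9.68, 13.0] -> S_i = -0.28 + 3.32*i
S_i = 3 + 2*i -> [3, 5, 7, 9, 11]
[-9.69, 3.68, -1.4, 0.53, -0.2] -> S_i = -9.69*(-0.38)^i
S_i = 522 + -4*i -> [522, 518, 514, 510, 506]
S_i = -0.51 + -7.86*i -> [-0.51, -8.37, -16.23, -24.09, -31.95]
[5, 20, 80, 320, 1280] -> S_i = 5*4^i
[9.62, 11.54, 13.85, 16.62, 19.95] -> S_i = 9.62*1.20^i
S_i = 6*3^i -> [6, 18, 54, 162, 486]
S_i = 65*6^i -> [65, 390, 2340, 14040, 84240]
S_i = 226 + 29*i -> [226, 255, 284, 313, 342]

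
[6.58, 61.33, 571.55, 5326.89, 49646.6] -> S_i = 6.58*9.32^i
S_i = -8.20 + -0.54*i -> [-8.2, -8.74, -9.28, -9.82, -10.36]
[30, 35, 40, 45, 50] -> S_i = 30 + 5*i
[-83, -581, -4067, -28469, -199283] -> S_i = -83*7^i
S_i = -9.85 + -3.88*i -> [-9.85, -13.73, -17.61, -21.49, -25.37]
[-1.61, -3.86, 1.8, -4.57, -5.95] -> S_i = Random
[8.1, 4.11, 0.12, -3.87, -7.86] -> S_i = 8.10 + -3.99*i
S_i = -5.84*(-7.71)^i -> [-5.84, 45.03, -347.15, 2676.55, -20636.23]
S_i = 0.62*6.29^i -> [0.62, 3.9, 24.53, 154.29, 970.5]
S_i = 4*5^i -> [4, 20, 100, 500, 2500]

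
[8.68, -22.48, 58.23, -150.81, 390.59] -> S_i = 8.68*(-2.59)^i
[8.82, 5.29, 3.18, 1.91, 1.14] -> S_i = 8.82*0.60^i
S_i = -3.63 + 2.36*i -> [-3.63, -1.27, 1.09, 3.45, 5.81]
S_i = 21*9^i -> [21, 189, 1701, 15309, 137781]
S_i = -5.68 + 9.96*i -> [-5.68, 4.28, 14.24, 24.2, 34.16]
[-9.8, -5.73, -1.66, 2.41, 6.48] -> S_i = -9.80 + 4.07*i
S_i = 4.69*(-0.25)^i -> [4.69, -1.17, 0.29, -0.07, 0.02]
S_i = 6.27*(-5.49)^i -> [6.27, -34.42, 188.98, -1037.49, 5695.83]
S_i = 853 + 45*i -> [853, 898, 943, 988, 1033]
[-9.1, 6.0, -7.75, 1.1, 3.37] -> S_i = Random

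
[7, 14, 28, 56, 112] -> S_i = 7*2^i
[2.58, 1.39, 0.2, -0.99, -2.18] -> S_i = 2.58 + -1.19*i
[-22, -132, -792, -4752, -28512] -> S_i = -22*6^i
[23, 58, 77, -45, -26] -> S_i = Random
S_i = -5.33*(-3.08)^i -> [-5.33, 16.42, -50.56, 155.73, -479.66]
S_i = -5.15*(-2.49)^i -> [-5.15, 12.82, -31.93, 79.51, -197.97]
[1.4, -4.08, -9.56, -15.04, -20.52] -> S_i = 1.40 + -5.48*i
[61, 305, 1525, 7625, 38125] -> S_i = 61*5^i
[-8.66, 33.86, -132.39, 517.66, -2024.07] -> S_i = -8.66*(-3.91)^i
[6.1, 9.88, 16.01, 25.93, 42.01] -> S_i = 6.10*1.62^i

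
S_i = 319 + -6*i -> [319, 313, 307, 301, 295]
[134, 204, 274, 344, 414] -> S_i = 134 + 70*i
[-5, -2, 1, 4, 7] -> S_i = -5 + 3*i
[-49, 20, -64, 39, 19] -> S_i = Random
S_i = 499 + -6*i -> [499, 493, 487, 481, 475]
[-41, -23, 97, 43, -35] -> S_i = Random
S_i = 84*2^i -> [84, 168, 336, 672, 1344]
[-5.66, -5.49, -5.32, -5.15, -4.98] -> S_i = -5.66 + 0.17*i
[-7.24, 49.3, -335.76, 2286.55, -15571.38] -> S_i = -7.24*(-6.81)^i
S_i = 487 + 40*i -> [487, 527, 567, 607, 647]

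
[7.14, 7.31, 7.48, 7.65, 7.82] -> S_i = 7.14 + 0.17*i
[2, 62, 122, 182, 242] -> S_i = 2 + 60*i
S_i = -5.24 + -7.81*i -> [-5.24, -13.05, -20.86, -28.67, -36.48]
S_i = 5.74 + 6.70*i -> [5.74, 12.44, 19.14, 25.84, 32.54]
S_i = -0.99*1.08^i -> [-0.99, -1.07, -1.15, -1.25, -1.35]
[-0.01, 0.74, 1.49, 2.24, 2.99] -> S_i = -0.01 + 0.75*i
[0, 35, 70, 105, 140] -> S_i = 0 + 35*i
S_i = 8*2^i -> [8, 16, 32, 64, 128]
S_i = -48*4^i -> [-48, -192, -768, -3072, -12288]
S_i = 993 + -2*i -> [993, 991, 989, 987, 985]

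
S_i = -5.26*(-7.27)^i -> [-5.26, 38.24, -278.01, 2021.11, -14693.44]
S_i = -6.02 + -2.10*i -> [-6.02, -8.12, -10.22, -12.32, -14.42]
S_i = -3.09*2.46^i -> [-3.09, -7.6, -18.7, -46.0, -113.16]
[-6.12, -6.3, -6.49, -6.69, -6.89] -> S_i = -6.12*1.03^i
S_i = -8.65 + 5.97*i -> [-8.65, -2.68, 3.29, 9.26, 15.23]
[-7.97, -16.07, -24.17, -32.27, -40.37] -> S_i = -7.97 + -8.10*i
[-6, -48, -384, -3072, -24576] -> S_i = -6*8^i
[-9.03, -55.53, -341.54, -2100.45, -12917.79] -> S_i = -9.03*6.15^i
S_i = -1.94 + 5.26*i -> [-1.94, 3.32, 8.58, 13.84, 19.1]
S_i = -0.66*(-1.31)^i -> [-0.66, 0.86, -1.13, 1.48, -1.94]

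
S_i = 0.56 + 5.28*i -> [0.56, 5.84, 11.12, 16.4, 21.68]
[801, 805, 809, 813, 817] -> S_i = 801 + 4*i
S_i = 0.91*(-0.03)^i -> [0.91, -0.03, 0.0, -0.0, 0.0]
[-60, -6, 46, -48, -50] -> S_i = Random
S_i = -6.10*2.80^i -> [-6.1, -17.08, -47.82, -133.91, -374.94]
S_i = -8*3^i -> [-8, -24, -72, -216, -648]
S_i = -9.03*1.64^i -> [-9.03, -14.81, -24.29, -39.83, -65.32]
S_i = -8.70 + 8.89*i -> [-8.7, 0.19, 9.08, 17.97, 26.86]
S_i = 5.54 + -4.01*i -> [5.54, 1.53, -2.48, -6.49, -10.5]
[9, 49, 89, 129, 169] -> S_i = 9 + 40*i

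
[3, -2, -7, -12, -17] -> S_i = 3 + -5*i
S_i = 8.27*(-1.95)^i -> [8.27, -16.13, 31.45, -61.32, 119.58]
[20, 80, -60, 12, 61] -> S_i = Random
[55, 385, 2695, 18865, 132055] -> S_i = 55*7^i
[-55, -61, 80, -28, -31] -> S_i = Random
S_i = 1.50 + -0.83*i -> [1.5, 0.67, -0.16, -0.99, -1.82]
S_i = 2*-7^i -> [2, -14, 98, -686, 4802]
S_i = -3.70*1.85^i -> [-3.7, -6.85, -12.66, -23.43, -43.34]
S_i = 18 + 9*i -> [18, 27, 36, 45, 54]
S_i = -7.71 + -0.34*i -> [-7.71, -8.05, -8.39, -8.73, -9.07]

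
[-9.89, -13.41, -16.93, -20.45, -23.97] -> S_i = -9.89 + -3.52*i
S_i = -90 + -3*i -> [-90, -93, -96, -99, -102]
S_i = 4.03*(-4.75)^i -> [4.03, -19.14, 90.93, -431.9, 2051.54]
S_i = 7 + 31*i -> [7, 38, 69, 100, 131]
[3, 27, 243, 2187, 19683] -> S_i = 3*9^i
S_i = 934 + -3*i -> [934, 931, 928, 925, 922]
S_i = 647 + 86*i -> [647, 733, 819, 905, 991]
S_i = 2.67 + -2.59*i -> [2.67, 0.08, -2.51, -5.1, -7.69]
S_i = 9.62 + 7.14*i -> [9.62, 16.76, 23.9, 31.04, 38.18]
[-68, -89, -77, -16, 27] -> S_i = Random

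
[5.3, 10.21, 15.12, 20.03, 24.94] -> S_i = 5.30 + 4.91*i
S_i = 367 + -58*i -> [367, 309, 251, 193, 135]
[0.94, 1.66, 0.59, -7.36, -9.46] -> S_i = Random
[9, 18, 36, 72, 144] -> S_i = 9*2^i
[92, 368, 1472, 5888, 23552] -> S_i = 92*4^i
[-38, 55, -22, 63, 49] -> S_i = Random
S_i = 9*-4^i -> [9, -36, 144, -576, 2304]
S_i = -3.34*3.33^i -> [-3.34, -11.12, -37.04, -123.33, -410.7]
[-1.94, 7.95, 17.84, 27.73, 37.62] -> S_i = -1.94 + 9.89*i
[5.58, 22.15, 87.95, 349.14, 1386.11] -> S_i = 5.58*3.97^i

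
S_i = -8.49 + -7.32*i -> [-8.49, -15.81, -23.13, -30.45, -37.77]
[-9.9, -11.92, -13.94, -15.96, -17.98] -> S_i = -9.90 + -2.02*i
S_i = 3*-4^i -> [3, -12, 48, -192, 768]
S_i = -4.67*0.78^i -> [-4.67, -3.64, -2.84, -2.22, -1.73]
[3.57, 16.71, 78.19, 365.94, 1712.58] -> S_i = 3.57*4.68^i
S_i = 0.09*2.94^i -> [0.09, 0.26, 0.78, 2.29, 6.72]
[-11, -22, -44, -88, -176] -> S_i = -11*2^i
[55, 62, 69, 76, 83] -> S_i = 55 + 7*i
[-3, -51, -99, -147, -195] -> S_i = -3 + -48*i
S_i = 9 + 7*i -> [9, 16, 23, 30, 37]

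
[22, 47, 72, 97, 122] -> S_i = 22 + 25*i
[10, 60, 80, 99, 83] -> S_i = Random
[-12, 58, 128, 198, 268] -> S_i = -12 + 70*i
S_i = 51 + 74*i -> [51, 125, 199, 273, 347]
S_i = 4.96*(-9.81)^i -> [4.96, -48.66, 477.33, -4682.62, 45936.48]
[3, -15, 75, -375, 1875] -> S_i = 3*-5^i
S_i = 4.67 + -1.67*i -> [4.67, 3.0, 1.33, -0.34, -2.01]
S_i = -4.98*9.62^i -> [-4.98, -47.91, -460.87, -4433.58, -42651.04]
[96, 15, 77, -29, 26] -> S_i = Random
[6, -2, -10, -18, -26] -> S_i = 6 + -8*i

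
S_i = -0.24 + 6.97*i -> [-0.24, 6.73, 13.7, 20.67, 27.64]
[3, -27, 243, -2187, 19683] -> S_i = 3*-9^i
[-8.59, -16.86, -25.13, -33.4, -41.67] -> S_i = -8.59 + -8.27*i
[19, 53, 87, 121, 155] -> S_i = 19 + 34*i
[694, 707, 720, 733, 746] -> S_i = 694 + 13*i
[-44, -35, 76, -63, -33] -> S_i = Random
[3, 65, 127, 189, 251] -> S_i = 3 + 62*i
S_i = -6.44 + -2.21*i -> [-6.44, -8.65, -10.86, -13.07, -15.28]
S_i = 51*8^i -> [51, 408, 3264, 26112, 208896]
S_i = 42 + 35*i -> [42, 77, 112, 147, 182]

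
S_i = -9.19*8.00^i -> [-9.19, -73.52, -588.16, -4705.28, -37642.24]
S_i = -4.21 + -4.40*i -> [-4.21, -8.61, -13.01, -17.41, -21.81]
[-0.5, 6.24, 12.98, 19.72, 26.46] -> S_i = -0.50 + 6.74*i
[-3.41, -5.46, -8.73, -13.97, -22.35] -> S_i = -3.41*1.60^i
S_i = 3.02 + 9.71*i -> [3.02, 12.73, 22.44, 32.15, 41.86]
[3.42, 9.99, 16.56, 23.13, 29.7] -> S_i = 3.42 + 6.57*i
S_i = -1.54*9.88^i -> [-1.54, -15.22, -150.33, -1485.22, -14674.0]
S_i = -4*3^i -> [-4, -12, -36, -108, -324]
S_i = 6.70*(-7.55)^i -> [6.7, -50.58, 381.92, -2883.47, 21770.21]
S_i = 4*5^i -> [4, 20, 100, 500, 2500]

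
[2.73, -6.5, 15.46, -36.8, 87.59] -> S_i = 2.73*(-2.38)^i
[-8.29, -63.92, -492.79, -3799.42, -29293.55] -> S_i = -8.29*7.71^i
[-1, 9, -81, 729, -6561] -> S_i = -1*-9^i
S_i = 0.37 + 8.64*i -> [0.37, 9.01, 17.65, 26.29, 34.93]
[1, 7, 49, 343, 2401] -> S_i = 1*7^i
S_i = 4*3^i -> [4, 12, 36, 108, 324]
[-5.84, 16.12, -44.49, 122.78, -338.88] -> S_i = -5.84*(-2.76)^i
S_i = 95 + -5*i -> [95, 90, 85, 80, 75]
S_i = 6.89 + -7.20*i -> [6.89, -0.31, -7.51, -14.71, -21.91]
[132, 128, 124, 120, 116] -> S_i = 132 + -4*i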